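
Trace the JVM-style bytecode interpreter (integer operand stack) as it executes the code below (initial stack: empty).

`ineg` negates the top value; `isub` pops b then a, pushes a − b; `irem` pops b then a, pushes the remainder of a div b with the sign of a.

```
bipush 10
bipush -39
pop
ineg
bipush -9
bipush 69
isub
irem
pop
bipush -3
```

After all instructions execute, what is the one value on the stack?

bipush 10  → [10]
bipush -39 → [10, -39]
pop        → [10]
ineg       → [-10]
bipush -9  → [-10, -9]
bipush 69  → [-10, -9, 69]
isub       → [-10, -78]
irem       → [-10]
pop        → []
bipush -3  → [-3]

-3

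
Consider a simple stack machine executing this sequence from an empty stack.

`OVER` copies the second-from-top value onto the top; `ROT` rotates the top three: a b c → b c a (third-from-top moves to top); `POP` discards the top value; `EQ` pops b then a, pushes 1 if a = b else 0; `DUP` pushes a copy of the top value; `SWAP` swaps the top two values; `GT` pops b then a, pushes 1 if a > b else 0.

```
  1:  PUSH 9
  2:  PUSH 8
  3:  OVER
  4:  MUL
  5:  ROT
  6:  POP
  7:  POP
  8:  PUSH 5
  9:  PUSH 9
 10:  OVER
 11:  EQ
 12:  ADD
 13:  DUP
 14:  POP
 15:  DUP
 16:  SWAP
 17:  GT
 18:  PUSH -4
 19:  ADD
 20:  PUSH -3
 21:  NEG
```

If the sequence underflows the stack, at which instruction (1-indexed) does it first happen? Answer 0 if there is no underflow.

5

PUSH 9 : 9
PUSH 8 : 9 8
OVER   : 9 8 9
MUL    : 9 72
ROT  — needs 3 operands, stack has 2 → underflow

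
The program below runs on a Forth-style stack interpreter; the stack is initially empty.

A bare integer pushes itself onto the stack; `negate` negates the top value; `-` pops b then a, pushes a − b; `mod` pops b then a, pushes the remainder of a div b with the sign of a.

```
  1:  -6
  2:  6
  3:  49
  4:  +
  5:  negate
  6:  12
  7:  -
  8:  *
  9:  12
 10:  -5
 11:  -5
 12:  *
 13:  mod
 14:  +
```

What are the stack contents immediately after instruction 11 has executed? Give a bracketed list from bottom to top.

-6      -6
6       -6 6
49      -6 6 49
+       -6 55
negate  -6 -55
12      -6 -55 12
-       -6 -67
*       402
12      402 12
-5      402 12 -5
-5      402 12 -5 -5

[402, 12, -5, -5]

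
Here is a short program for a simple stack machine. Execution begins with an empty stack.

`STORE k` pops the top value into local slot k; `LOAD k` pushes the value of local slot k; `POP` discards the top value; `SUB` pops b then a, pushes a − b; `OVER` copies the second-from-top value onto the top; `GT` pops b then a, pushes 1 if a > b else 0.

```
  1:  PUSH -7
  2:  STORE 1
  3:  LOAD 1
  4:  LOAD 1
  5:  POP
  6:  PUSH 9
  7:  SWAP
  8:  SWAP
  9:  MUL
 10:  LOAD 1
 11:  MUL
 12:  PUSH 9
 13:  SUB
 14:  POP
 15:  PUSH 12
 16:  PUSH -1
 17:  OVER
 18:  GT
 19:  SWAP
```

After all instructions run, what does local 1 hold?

-7

PUSH -7 → -7
STORE 1 → (empty)
LOAD 1  → -7
LOAD 1  → -7 -7
POP     → -7
PUSH 9  → -7 9
SWAP    → 9 -7
SWAP    → -7 9
MUL     → -63
LOAD 1  → -63 -7
MUL     → 441
PUSH 9  → 441 9
SUB     → 432
POP     → (empty)
PUSH 12 → 12
PUSH -1 → 12 -1
OVER    → 12 -1 12
GT      → 12 0
SWAP    → 0 12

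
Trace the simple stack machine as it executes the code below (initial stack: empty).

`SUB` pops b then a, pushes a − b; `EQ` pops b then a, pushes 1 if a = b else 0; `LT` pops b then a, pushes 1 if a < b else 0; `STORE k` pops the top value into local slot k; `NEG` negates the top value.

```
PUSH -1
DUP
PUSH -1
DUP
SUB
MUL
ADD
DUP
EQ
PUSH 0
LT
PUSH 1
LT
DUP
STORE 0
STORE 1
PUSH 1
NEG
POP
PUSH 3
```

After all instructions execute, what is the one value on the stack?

3

PUSH -1 → -1
DUP     → -1 -1
PUSH -1 → -1 -1 -1
DUP     → -1 -1 -1 -1
SUB     → -1 -1 0
MUL     → -1 0
ADD     → -1
DUP     → -1 -1
EQ      → 1
PUSH 0  → 1 0
LT      → 0
PUSH 1  → 0 1
LT      → 1
DUP     → 1 1
STORE 0 → 1
STORE 1 → (empty)
PUSH 1  → 1
NEG     → -1
POP     → (empty)
PUSH 3  → 3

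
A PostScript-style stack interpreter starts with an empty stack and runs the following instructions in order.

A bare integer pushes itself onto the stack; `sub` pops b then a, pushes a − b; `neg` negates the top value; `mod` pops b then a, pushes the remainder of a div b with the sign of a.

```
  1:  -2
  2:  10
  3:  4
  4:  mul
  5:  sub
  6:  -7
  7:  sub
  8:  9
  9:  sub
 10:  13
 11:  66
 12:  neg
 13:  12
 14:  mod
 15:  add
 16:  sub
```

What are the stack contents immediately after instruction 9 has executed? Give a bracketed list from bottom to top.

-2  → [-2]
10  → [-2, 10]
4   → [-2, 10, 4]
mul → [-2, 40]
sub → [-42]
-7  → [-42, -7]
sub → [-35]
9   → [-35, 9]
sub → [-44]

[-44]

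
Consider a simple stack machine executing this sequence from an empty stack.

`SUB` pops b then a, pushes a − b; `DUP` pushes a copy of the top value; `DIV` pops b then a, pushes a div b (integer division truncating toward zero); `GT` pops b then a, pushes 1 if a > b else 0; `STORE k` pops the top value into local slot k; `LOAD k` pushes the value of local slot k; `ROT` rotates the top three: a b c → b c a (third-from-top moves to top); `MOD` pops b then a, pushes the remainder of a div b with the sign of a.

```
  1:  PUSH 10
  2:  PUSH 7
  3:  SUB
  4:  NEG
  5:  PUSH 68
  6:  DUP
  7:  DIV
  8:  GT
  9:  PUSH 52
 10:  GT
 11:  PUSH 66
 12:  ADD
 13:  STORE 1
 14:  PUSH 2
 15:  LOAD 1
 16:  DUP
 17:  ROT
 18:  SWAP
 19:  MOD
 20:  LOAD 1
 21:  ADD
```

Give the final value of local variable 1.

PUSH 10 -> [10]
PUSH 7  -> [10, 7]
SUB     -> [3]
NEG     -> [-3]
PUSH 68 -> [-3, 68]
DUP     -> [-3, 68, 68]
DIV     -> [-3, 1]
GT      -> [0]
PUSH 52 -> [0, 52]
GT      -> [0]
PUSH 66 -> [0, 66]
ADD     -> [66]
STORE 1 -> []
PUSH 2  -> [2]
LOAD 1  -> [2, 66]
DUP     -> [2, 66, 66]
ROT     -> [66, 66, 2]
SWAP    -> [66, 2, 66]
MOD     -> [66, 2]
LOAD 1  -> [66, 2, 66]
ADD     -> [66, 68]

66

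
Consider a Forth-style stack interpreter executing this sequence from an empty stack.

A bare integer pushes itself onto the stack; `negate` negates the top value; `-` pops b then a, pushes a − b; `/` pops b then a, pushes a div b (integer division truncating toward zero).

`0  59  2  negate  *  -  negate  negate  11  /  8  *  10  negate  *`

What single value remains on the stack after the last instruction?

0      : [0]
59     : [0, 59]
2      : [0, 59, 2]
negate : [0, 59, -2]
*      : [0, -118]
-      : [118]
negate : [-118]
negate : [118]
11     : [118, 11]
/      : [10]
8      : [10, 8]
*      : [80]
10     : [80, 10]
negate : [80, -10]
*      : [-800]

-800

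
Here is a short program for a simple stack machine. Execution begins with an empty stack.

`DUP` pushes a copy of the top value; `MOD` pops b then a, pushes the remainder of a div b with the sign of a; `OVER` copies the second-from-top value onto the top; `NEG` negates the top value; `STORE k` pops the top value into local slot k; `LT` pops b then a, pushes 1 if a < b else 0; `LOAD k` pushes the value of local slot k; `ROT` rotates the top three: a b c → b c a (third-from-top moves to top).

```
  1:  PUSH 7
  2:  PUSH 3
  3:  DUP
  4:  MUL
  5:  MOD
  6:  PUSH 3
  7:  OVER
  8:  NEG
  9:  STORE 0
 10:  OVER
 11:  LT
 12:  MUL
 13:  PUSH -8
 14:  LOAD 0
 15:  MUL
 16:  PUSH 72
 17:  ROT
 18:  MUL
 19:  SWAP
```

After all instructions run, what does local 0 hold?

-7

PUSH 7   7
PUSH 3   7 3
DUP      7 3 3
MUL      7 9
MOD      7
PUSH 3   7 3
OVER     7 3 7
NEG      7 3 -7
STORE 0  7 3
OVER     7 3 7
LT       7 1
MUL      7
PUSH -8  7 -8
LOAD 0   7 -8 -7
MUL      7 56
PUSH 72  7 56 72
ROT      56 72 7
MUL      56 504
SWAP     504 56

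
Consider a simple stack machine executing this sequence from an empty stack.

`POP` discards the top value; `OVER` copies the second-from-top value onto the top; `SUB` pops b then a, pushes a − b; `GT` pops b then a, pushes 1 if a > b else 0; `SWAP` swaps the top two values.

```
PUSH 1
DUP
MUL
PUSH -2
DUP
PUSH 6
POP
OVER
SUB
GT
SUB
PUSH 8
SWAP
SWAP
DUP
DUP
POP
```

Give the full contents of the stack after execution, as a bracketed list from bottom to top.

[1, 8, 8]

PUSH 1  : 1
DUP     : 1 1
MUL     : 1
PUSH -2 : 1 -2
DUP     : 1 -2 -2
PUSH 6  : 1 -2 -2 6
POP     : 1 -2 -2
OVER    : 1 -2 -2 -2
SUB     : 1 -2 0
GT      : 1 0
SUB     : 1
PUSH 8  : 1 8
SWAP    : 8 1
SWAP    : 1 8
DUP     : 1 8 8
DUP     : 1 8 8 8
POP     : 1 8 8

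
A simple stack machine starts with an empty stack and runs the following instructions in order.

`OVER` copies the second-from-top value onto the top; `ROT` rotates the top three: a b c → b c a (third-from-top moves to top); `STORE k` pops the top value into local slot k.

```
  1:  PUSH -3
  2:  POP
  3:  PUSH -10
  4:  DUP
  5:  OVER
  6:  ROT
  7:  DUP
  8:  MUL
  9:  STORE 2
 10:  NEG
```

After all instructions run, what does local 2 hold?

PUSH -3  -> -3
POP      -> (empty)
PUSH -10 -> -10
DUP      -> -10 -10
OVER     -> -10 -10 -10
ROT      -> -10 -10 -10
DUP      -> -10 -10 -10 -10
MUL      -> -10 -10 100
STORE 2  -> -10 -10
NEG      -> -10 10

100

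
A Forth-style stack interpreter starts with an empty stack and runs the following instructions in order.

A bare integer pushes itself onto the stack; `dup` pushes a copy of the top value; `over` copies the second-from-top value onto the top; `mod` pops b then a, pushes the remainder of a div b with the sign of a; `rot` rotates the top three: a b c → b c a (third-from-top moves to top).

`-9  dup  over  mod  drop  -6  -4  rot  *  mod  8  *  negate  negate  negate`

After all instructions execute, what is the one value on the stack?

-9     -> [-9]
dup    -> [-9, -9]
over   -> [-9, -9, -9]
mod    -> [-9, 0]
drop   -> [-9]
-6     -> [-9, -6]
-4     -> [-9, -6, -4]
rot    -> [-6, -4, -9]
*      -> [-6, 36]
mod    -> [-6]
8      -> [-6, 8]
*      -> [-48]
negate -> [48]
negate -> [-48]
negate -> [48]

48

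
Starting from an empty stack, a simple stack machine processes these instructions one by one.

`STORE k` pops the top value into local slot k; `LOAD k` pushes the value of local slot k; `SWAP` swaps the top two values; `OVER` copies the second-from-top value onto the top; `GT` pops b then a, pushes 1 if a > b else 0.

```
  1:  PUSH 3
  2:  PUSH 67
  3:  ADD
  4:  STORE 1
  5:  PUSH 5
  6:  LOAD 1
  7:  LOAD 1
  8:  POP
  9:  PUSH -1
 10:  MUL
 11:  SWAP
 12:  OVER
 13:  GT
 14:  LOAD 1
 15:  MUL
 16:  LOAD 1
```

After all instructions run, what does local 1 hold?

PUSH 3  → [3]
PUSH 67 → [3, 67]
ADD     → [70]
STORE 1 → []
PUSH 5  → [5]
LOAD 1  → [5, 70]
LOAD 1  → [5, 70, 70]
POP     → [5, 70]
PUSH -1 → [5, 70, -1]
MUL     → [5, -70]
SWAP    → [-70, 5]
OVER    → [-70, 5, -70]
GT      → [-70, 1]
LOAD 1  → [-70, 1, 70]
MUL     → [-70, 70]
LOAD 1  → [-70, 70, 70]

70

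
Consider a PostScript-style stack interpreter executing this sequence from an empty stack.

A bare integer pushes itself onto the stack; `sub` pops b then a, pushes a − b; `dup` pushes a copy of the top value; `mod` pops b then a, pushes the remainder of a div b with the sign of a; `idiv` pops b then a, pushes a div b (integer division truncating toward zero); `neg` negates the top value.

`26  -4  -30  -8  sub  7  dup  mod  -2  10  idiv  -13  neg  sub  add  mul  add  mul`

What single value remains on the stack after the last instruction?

7332

26   : 26
-4   : 26 -4
-30  : 26 -4 -30
-8   : 26 -4 -30 -8
sub  : 26 -4 -22
7    : 26 -4 -22 7
dup  : 26 -4 -22 7 7
mod  : 26 -4 -22 0
-2   : 26 -4 -22 0 -2
10   : 26 -4 -22 0 -2 10
idiv : 26 -4 -22 0 0
-13  : 26 -4 -22 0 0 -13
neg  : 26 -4 -22 0 0 13
sub  : 26 -4 -22 0 -13
add  : 26 -4 -22 -13
mul  : 26 -4 286
add  : 26 282
mul  : 7332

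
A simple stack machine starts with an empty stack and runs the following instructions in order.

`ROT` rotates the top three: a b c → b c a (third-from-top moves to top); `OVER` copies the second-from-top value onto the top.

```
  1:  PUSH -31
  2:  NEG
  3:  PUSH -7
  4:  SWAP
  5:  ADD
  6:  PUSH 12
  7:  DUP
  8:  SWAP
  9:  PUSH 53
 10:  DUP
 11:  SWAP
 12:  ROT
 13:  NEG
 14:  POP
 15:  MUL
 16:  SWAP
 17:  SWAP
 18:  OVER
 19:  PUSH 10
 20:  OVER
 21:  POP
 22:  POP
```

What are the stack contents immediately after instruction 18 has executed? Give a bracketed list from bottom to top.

PUSH -31  [-31]
NEG       [31]
PUSH -7   [31, -7]
SWAP      [-7, 31]
ADD       [24]
PUSH 12   [24, 12]
DUP       [24, 12, 12]
SWAP      [24, 12, 12]
PUSH 53   [24, 12, 12, 53]
DUP       [24, 12, 12, 53, 53]
SWAP      [24, 12, 12, 53, 53]
ROT       [24, 12, 53, 53, 12]
NEG       [24, 12, 53, 53, -12]
POP       [24, 12, 53, 53]
MUL       [24, 12, 2809]
SWAP      [24, 2809, 12]
SWAP      [24, 12, 2809]
OVER      [24, 12, 2809, 12]

[24, 12, 2809, 12]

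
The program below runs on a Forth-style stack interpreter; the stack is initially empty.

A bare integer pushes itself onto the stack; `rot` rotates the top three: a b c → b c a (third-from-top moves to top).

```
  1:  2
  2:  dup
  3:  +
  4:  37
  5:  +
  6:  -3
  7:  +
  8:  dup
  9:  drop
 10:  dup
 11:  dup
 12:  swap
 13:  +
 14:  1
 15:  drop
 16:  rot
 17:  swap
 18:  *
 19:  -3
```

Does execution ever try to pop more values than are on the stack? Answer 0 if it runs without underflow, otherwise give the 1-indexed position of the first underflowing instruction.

16

2    → [2]
dup  → [2, 2]
+    → [4]
37   → [4, 37]
+    → [41]
-3   → [41, -3]
+    → [38]
dup  → [38, 38]
drop → [38]
dup  → [38, 38]
dup  → [38, 38, 38]
swap → [38, 38, 38]
+    → [38, 76]
1    → [38, 76, 1]
drop → [38, 76]
rot  — needs 3 operands, stack has 2 → underflow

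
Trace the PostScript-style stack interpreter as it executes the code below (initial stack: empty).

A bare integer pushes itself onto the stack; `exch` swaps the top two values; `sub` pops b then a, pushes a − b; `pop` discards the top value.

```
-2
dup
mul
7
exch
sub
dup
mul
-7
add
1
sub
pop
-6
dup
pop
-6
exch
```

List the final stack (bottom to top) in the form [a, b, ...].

-2    [-2]
dup   [-2, -2]
mul   [4]
7     [4, 7]
exch  [7, 4]
sub   [3]
dup   [3, 3]
mul   [9]
-7    [9, -7]
add   [2]
1     [2, 1]
sub   [1]
pop   []
-6    [-6]
dup   [-6, -6]
pop   [-6]
-6    [-6, -6]
exch  [-6, -6]

[-6, -6]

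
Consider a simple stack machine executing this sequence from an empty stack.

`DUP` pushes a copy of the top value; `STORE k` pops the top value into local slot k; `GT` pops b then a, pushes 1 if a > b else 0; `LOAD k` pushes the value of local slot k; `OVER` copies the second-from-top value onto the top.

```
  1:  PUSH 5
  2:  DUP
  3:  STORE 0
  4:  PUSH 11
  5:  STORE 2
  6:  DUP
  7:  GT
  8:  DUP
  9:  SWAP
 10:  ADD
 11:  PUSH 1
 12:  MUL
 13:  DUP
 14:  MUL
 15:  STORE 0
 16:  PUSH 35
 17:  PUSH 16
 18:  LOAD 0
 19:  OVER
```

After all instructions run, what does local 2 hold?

PUSH 5  -> [5]
DUP     -> [5, 5]
STORE 0 -> [5]
PUSH 11 -> [5, 11]
STORE 2 -> [5]
DUP     -> [5, 5]
GT      -> [0]
DUP     -> [0, 0]
SWAP    -> [0, 0]
ADD     -> [0]
PUSH 1  -> [0, 1]
MUL     -> [0]
DUP     -> [0, 0]
MUL     -> [0]
STORE 0 -> []
PUSH 35 -> [35]
PUSH 16 -> [35, 16]
LOAD 0  -> [35, 16, 0]
OVER    -> [35, 16, 0, 16]

11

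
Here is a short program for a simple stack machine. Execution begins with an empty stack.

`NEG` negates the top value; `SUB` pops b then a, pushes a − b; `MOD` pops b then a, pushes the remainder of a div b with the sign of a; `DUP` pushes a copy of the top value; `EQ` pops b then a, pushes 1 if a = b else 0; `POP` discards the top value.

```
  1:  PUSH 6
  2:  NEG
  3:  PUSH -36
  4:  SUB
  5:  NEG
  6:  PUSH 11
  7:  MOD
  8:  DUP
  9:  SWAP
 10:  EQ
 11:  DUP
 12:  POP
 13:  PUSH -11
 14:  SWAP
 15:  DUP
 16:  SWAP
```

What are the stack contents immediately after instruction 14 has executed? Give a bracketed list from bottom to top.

PUSH 6   : 6
NEG      : -6
PUSH -36 : -6 -36
SUB      : 30
NEG      : -30
PUSH 11  : -30 11
MOD      : -8
DUP      : -8 -8
SWAP     : -8 -8
EQ       : 1
DUP      : 1 1
POP      : 1
PUSH -11 : 1 -11
SWAP     : -11 1

[-11, 1]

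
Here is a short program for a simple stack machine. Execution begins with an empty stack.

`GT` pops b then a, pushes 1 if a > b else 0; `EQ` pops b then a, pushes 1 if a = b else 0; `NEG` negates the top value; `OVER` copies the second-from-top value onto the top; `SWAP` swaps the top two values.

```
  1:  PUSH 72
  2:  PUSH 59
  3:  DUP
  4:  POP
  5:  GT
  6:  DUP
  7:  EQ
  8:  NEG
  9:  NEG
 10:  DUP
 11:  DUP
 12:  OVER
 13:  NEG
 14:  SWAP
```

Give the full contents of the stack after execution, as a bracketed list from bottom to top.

[1, 1, -1, 1]

PUSH 72 -> 72
PUSH 59 -> 72 59
DUP     -> 72 59 59
POP     -> 72 59
GT      -> 1
DUP     -> 1 1
EQ      -> 1
NEG     -> -1
NEG     -> 1
DUP     -> 1 1
DUP     -> 1 1 1
OVER    -> 1 1 1 1
NEG     -> 1 1 1 -1
SWAP    -> 1 1 -1 1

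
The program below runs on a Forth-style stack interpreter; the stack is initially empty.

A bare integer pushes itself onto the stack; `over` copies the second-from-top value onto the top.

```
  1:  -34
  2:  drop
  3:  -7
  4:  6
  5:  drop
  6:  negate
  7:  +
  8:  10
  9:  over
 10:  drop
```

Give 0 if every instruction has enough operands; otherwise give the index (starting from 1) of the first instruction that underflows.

-34    : [-34]
drop   : []
-7     : [-7]
6      : [-7, 6]
drop   : [-7]
negate : [7]
+  — needs 2 operands, stack has 1 → underflow

7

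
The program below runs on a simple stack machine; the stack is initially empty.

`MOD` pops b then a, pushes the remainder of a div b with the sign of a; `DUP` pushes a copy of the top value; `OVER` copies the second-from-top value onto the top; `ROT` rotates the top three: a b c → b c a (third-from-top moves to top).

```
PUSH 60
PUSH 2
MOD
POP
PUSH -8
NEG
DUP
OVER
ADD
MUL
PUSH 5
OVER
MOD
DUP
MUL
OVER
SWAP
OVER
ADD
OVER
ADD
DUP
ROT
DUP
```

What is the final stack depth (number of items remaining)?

PUSH 60 → [60]
PUSH 2  → [60, 2]
MOD     → [0]
POP     → []
PUSH -8 → [-8]
NEG     → [8]
DUP     → [8, 8]
OVER    → [8, 8, 8]
ADD     → [8, 16]
MUL     → [128]
PUSH 5  → [128, 5]
OVER    → [128, 5, 128]
MOD     → [128, 5]
DUP     → [128, 5, 5]
MUL     → [128, 25]
OVER    → [128, 25, 128]
SWAP    → [128, 128, 25]
OVER    → [128, 128, 25, 128]
ADD     → [128, 128, 153]
OVER    → [128, 128, 153, 128]
ADD     → [128, 128, 281]
DUP     → [128, 128, 281, 281]
ROT     → [128, 281, 281, 128]
DUP     → [128, 281, 281, 128, 128]

5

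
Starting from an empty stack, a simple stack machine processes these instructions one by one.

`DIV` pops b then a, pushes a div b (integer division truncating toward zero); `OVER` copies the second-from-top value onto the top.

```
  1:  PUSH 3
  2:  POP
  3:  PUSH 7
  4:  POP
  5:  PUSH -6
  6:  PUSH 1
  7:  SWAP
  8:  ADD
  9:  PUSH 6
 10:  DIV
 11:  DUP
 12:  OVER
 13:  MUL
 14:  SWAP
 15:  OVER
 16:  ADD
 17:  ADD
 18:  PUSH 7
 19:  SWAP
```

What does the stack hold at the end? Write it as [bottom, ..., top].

[7, 0]

PUSH 3  -> [3]
POP     -> []
PUSH 7  -> [7]
POP     -> []
PUSH -6 -> [-6]
PUSH 1  -> [-6, 1]
SWAP    -> [1, -6]
ADD     -> [-5]
PUSH 6  -> [-5, 6]
DIV     -> [0]
DUP     -> [0, 0]
OVER    -> [0, 0, 0]
MUL     -> [0, 0]
SWAP    -> [0, 0]
OVER    -> [0, 0, 0]
ADD     -> [0, 0]
ADD     -> [0]
PUSH 7  -> [0, 7]
SWAP    -> [7, 0]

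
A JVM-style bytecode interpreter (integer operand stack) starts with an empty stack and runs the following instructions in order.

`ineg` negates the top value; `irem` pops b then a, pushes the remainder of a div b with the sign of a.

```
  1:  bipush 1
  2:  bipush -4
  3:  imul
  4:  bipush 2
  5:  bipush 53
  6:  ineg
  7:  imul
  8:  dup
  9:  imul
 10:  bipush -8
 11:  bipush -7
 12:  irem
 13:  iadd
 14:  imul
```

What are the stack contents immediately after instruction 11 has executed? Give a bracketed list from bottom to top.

bipush 1  -> [1]
bipush -4 -> [1, -4]
imul      -> [-4]
bipush 2  -> [-4, 2]
bipush 53 -> [-4, 2, 53]
ineg      -> [-4, 2, -53]
imul      -> [-4, -106]
dup       -> [-4, -106, -106]
imul      -> [-4, 11236]
bipush -8 -> [-4, 11236, -8]
bipush -7 -> [-4, 11236, -8, -7]

[-4, 11236, -8, -7]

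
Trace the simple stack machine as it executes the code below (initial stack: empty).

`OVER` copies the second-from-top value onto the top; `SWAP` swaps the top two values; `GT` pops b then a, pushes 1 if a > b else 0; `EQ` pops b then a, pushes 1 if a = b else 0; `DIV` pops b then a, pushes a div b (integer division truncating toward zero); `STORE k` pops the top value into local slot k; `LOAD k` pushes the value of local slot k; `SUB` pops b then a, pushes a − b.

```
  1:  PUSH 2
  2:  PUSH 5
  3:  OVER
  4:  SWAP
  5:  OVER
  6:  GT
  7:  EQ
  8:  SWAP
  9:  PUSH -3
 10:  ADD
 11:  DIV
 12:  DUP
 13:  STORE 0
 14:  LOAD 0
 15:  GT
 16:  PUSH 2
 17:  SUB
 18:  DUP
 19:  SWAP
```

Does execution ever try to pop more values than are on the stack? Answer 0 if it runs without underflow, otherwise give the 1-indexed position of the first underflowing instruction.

0

PUSH 2   [2]
PUSH 5   [2, 5]
OVER     [2, 5, 2]
SWAP     [2, 2, 5]
OVER     [2, 2, 5, 2]
GT       [2, 2, 1]
EQ       [2, 0]
SWAP     [0, 2]
PUSH -3  [0, 2, -3]
ADD      [0, -1]
DIV      [0]
DUP      [0, 0]
STORE 0  [0]
LOAD 0   [0, 0]
GT       [0]
PUSH 2   [0, 2]
SUB      [-2]
DUP      [-2, -2]
SWAP     [-2, -2]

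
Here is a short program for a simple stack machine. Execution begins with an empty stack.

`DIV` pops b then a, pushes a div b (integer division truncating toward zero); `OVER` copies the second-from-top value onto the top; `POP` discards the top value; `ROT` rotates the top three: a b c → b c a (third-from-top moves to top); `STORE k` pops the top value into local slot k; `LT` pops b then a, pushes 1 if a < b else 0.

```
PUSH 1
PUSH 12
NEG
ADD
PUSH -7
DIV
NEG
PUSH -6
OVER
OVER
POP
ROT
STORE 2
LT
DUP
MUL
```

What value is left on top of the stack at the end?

1

PUSH 1   1
PUSH 12  1 12
NEG      1 -12
ADD      -11
PUSH -7  -11 -7
DIV      1
NEG      -1
PUSH -6  -1 -6
OVER     -1 -6 -1
OVER     -1 -6 -1 -6
POP      -1 -6 -1
ROT      -6 -1 -1
STORE 2  -6 -1
LT       1
DUP      1 1
MUL      1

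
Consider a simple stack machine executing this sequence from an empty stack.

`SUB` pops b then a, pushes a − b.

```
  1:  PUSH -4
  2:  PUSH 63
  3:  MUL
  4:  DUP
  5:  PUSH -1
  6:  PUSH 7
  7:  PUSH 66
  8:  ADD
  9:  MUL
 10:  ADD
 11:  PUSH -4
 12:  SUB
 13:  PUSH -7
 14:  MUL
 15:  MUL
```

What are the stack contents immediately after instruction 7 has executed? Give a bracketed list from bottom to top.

PUSH -4 -> -4
PUSH 63 -> -4 63
MUL     -> -252
DUP     -> -252 -252
PUSH -1 -> -252 -252 -1
PUSH 7  -> -252 -252 -1 7
PUSH 66 -> -252 -252 -1 7 66

[-252, -252, -1, 7, 66]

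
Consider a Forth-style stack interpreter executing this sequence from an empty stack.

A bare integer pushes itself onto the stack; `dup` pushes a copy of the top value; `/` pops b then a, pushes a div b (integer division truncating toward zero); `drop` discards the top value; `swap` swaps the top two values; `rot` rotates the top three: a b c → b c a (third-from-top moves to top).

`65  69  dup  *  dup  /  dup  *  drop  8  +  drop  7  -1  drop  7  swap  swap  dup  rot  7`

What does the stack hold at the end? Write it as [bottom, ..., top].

65   : [65]
69   : [65, 69]
dup  : [65, 69, 69]
*    : [65, 4761]
dup  : [65, 4761, 4761]
/    : [65, 1]
dup  : [65, 1, 1]
*    : [65, 1]
drop : [65]
8    : [65, 8]
+    : [73]
drop : []
7    : [7]
-1   : [7, -1]
drop : [7]
7    : [7, 7]
swap : [7, 7]
swap : [7, 7]
dup  : [7, 7, 7]
rot  : [7, 7, 7]
7    : [7, 7, 7, 7]

[7, 7, 7, 7]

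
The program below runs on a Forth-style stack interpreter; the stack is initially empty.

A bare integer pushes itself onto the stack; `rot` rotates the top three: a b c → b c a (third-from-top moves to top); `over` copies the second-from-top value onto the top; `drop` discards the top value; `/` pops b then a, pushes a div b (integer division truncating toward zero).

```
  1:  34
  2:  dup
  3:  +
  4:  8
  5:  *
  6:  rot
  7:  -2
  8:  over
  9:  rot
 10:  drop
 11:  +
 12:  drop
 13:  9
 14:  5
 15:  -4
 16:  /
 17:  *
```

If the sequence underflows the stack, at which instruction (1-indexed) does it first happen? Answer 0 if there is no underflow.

6

34  -> 34
dup -> 34 34
+   -> 68
8   -> 68 8
*   -> 544
rot  — needs 3 operands, stack has 1 → underflow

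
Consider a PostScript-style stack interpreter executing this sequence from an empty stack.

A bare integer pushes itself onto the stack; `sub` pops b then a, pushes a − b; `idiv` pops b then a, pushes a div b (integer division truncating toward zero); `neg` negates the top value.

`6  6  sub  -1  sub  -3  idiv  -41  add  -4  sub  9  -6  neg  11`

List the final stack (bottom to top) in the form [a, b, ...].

6    -> 6
6    -> 6 6
sub  -> 0
-1   -> 0 -1
sub  -> 1
-3   -> 1 -3
idiv -> 0
-41  -> 0 -41
add  -> -41
-4   -> -41 -4
sub  -> -37
9    -> -37 9
-6   -> -37 9 -6
neg  -> -37 9 6
11   -> -37 9 6 11

[-37, 9, 6, 11]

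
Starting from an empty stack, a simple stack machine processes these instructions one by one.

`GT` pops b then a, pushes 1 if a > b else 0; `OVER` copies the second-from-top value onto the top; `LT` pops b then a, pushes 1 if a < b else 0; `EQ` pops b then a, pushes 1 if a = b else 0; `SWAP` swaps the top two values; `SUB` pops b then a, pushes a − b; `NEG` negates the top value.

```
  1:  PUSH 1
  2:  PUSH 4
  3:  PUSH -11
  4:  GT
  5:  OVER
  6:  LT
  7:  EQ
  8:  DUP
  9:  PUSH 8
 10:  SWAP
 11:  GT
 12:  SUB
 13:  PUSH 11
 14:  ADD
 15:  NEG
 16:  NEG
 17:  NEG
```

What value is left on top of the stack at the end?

-10

PUSH 1    [1]
PUSH 4    [1, 4]
PUSH -11  [1, 4, -11]
GT        [1, 1]
OVER      [1, 1, 1]
LT        [1, 0]
EQ        [0]
DUP       [0, 0]
PUSH 8    [0, 0, 8]
SWAP      [0, 8, 0]
GT        [0, 1]
SUB       [-1]
PUSH 11   [-1, 11]
ADD       [10]
NEG       [-10]
NEG       [10]
NEG       [-10]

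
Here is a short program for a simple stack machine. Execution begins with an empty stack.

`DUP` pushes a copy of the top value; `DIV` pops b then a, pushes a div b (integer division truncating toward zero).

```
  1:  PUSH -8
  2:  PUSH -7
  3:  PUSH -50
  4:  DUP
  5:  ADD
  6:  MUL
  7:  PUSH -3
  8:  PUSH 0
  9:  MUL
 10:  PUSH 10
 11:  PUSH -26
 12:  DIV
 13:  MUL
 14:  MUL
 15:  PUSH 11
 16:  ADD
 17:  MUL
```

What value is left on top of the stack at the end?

-88

PUSH -8  → -8
PUSH -7  → -8 -7
PUSH -50 → -8 -7 -50
DUP      → -8 -7 -50 -50
ADD      → -8 -7 -100
MUL      → -8 700
PUSH -3  → -8 700 -3
PUSH 0   → -8 700 -3 0
MUL      → -8 700 0
PUSH 10  → -8 700 0 10
PUSH -26 → -8 700 0 10 -26
DIV      → -8 700 0 0
MUL      → -8 700 0
MUL      → -8 0
PUSH 11  → -8 0 11
ADD      → -8 11
MUL      → -88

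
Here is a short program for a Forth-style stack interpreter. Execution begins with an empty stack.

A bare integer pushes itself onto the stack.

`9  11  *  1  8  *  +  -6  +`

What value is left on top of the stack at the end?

101

9  → 9
11 → 9 11
*  → 99
1  → 99 1
8  → 99 1 8
*  → 99 8
+  → 107
-6 → 107 -6
+  → 101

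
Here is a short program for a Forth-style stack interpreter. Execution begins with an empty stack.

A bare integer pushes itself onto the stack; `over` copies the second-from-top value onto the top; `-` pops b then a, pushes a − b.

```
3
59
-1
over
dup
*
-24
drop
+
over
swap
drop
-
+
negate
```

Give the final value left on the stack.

-3

3      -> [3]
59     -> [3, 59]
-1     -> [3, 59, -1]
over   -> [3, 59, -1, 59]
dup    -> [3, 59, -1, 59, 59]
*      -> [3, 59, -1, 3481]
-24    -> [3, 59, -1, 3481, -24]
drop   -> [3, 59, -1, 3481]
+      -> [3, 59, 3480]
over   -> [3, 59, 3480, 59]
swap   -> [3, 59, 59, 3480]
drop   -> [3, 59, 59]
-      -> [3, 0]
+      -> [3]
negate -> [-3]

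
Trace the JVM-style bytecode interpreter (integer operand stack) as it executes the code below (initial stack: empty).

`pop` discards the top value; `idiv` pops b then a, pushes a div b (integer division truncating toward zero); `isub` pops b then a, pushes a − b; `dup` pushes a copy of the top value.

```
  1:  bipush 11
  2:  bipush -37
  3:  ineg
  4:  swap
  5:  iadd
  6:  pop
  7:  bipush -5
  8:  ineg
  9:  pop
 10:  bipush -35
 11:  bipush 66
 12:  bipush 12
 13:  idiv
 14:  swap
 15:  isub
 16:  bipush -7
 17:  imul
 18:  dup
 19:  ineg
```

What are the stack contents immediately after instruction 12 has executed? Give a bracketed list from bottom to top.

[-35, 66, 12]

bipush 11  → 11
bipush -37 → 11 -37
ineg       → 11 37
swap       → 37 11
iadd       → 48
pop        → (empty)
bipush -5  → -5
ineg       → 5
pop        → (empty)
bipush -35 → -35
bipush 66  → -35 66
bipush 12  → -35 66 12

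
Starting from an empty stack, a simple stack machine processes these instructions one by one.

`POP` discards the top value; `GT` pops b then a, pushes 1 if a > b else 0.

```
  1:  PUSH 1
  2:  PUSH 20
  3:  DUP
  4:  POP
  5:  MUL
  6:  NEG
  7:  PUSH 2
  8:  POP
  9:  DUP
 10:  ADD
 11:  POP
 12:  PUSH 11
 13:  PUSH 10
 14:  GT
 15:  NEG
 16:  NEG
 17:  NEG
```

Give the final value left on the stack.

-1

PUSH 1  -> [1]
PUSH 20 -> [1, 20]
DUP     -> [1, 20, 20]
POP     -> [1, 20]
MUL     -> [20]
NEG     -> [-20]
PUSH 2  -> [-20, 2]
POP     -> [-20]
DUP     -> [-20, -20]
ADD     -> [-40]
POP     -> []
PUSH 11 -> [11]
PUSH 10 -> [11, 10]
GT      -> [1]
NEG     -> [-1]
NEG     -> [1]
NEG     -> [-1]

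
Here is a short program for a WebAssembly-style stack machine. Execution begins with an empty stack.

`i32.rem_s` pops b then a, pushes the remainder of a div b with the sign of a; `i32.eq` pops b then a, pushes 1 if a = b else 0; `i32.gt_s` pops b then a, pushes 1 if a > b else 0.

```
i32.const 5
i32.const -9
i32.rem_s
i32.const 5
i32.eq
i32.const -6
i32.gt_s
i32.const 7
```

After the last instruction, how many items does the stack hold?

i32.const 5  → 5
i32.const -9 → 5 -9
i32.rem_s    → 5
i32.const 5  → 5 5
i32.eq       → 1
i32.const -6 → 1 -6
i32.gt_s     → 1
i32.const 7  → 1 7

2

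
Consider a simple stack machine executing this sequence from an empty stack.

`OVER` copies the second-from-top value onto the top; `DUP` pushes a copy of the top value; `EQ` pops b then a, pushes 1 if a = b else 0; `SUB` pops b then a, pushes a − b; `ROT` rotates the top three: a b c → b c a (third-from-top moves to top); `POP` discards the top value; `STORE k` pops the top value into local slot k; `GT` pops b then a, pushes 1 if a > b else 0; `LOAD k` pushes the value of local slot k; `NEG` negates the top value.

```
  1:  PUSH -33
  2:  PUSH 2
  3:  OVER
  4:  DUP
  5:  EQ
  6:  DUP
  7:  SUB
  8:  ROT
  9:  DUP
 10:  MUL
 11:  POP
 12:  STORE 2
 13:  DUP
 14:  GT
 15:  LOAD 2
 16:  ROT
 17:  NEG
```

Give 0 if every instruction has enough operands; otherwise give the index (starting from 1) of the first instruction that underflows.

16

PUSH -33 -> [-33]
PUSH 2   -> [-33, 2]
OVER     -> [-33, 2, -33]
DUP      -> [-33, 2, -33, -33]
EQ       -> [-33, 2, 1]
DUP      -> [-33, 2, 1, 1]
SUB      -> [-33, 2, 0]
ROT      -> [2, 0, -33]
DUP      -> [2, 0, -33, -33]
MUL      -> [2, 0, 1089]
POP      -> [2, 0]
STORE 2  -> [2]
DUP      -> [2, 2]
GT       -> [0]
LOAD 2   -> [0, 0]
ROT  — needs 3 operands, stack has 2 → underflow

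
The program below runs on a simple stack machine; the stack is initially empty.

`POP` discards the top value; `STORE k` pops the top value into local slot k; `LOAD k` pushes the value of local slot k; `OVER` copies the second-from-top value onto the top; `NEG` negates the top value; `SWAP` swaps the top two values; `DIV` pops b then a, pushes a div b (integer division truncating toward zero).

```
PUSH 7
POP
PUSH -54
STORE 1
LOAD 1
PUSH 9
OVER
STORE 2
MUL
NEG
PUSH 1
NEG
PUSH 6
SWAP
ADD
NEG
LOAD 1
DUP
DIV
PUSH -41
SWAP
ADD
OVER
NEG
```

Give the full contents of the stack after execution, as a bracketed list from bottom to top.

PUSH 7    7
POP       (empty)
PUSH -54  -54
STORE 1   (empty)
LOAD 1    -54
PUSH 9    -54 9
OVER      -54 9 -54
STORE 2   -54 9
MUL       -486
NEG       486
PUSH 1    486 1
NEG       486 -1
PUSH 6    486 -1 6
SWAP      486 6 -1
ADD       486 5
NEG       486 -5
LOAD 1    486 -5 -54
DUP       486 -5 -54 -54
DIV       486 -5 1
PUSH -41  486 -5 1 -41
SWAP      486 -5 -41 1
ADD       486 -5 -40
OVER      486 -5 -40 -5
NEG       486 -5 -40 5

[486, -5, -40, 5]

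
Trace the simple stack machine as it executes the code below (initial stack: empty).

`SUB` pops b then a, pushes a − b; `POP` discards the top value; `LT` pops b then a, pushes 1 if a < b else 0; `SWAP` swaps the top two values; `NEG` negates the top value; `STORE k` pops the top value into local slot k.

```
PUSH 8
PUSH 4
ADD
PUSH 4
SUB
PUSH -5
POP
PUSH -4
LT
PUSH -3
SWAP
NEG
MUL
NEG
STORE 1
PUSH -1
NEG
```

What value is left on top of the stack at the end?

1

PUSH 8  -> [8]
PUSH 4  -> [8, 4]
ADD     -> [12]
PUSH 4  -> [12, 4]
SUB     -> [8]
PUSH -5 -> [8, -5]
POP     -> [8]
PUSH -4 -> [8, -4]
LT      -> [0]
PUSH -3 -> [0, -3]
SWAP    -> [-3, 0]
NEG     -> [-3, 0]
MUL     -> [0]
NEG     -> [0]
STORE 1 -> []
PUSH -1 -> [-1]
NEG     -> [1]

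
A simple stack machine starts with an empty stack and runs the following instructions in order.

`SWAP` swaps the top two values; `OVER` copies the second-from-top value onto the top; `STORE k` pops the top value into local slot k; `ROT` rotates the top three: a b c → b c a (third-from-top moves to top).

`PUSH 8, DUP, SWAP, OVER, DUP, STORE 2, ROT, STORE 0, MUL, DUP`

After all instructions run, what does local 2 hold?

PUSH 8   [8]
DUP      [8, 8]
SWAP     [8, 8]
OVER     [8, 8, 8]
DUP      [8, 8, 8, 8]
STORE 2  [8, 8, 8]
ROT      [8, 8, 8]
STORE 0  [8, 8]
MUL      [64]
DUP      [64, 64]

8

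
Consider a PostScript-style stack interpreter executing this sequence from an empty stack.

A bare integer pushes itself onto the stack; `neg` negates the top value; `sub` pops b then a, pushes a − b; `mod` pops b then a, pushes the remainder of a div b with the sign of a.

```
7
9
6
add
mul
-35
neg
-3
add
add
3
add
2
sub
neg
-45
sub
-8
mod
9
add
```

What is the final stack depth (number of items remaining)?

1

7   : 7
9   : 7 9
6   : 7 9 6
add : 7 15
mul : 105
-35 : 105 -35
neg : 105 35
-3  : 105 35 -3
add : 105 32
add : 137
3   : 137 3
add : 140
2   : 140 2
sub : 138
neg : -138
-45 : -138 -45
sub : -93
-8  : -93 -8
mod : -5
9   : -5 9
add : 4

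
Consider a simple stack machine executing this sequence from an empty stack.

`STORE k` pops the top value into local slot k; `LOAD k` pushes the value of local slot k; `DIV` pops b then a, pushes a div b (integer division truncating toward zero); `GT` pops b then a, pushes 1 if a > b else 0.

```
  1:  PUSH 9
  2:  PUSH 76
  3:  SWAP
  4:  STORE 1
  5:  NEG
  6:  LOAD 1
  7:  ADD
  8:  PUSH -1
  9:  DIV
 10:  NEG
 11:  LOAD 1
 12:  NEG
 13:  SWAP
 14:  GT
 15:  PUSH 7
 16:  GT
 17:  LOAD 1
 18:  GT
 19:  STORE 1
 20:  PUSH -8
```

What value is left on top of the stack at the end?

PUSH 9  : 9
PUSH 76 : 9 76
SWAP    : 76 9
STORE 1 : 76
NEG     : -76
LOAD 1  : -76 9
ADD     : -67
PUSH -1 : -67 -1
DIV     : 67
NEG     : -67
LOAD 1  : -67 9
NEG     : -67 -9
SWAP    : -9 -67
GT      : 1
PUSH 7  : 1 7
GT      : 0
LOAD 1  : 0 9
GT      : 0
STORE 1 : (empty)
PUSH -8 : -8

-8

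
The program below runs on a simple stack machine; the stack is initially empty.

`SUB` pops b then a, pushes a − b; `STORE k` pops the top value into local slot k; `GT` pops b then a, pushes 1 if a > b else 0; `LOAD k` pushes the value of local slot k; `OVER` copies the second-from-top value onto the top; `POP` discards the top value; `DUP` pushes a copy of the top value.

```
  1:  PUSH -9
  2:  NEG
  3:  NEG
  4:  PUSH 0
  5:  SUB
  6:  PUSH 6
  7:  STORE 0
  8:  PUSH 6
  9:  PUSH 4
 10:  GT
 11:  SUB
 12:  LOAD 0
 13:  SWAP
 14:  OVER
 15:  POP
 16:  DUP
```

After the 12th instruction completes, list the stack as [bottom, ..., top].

PUSH -9 -> [-9]
NEG     -> [9]
NEG     -> [-9]
PUSH 0  -> [-9, 0]
SUB     -> [-9]
PUSH 6  -> [-9, 6]
STORE 0 -> [-9]
PUSH 6  -> [-9, 6]
PUSH 4  -> [-9, 6, 4]
GT      -> [-9, 1]
SUB     -> [-10]
LOAD 0  -> [-10, 6]

[-10, 6]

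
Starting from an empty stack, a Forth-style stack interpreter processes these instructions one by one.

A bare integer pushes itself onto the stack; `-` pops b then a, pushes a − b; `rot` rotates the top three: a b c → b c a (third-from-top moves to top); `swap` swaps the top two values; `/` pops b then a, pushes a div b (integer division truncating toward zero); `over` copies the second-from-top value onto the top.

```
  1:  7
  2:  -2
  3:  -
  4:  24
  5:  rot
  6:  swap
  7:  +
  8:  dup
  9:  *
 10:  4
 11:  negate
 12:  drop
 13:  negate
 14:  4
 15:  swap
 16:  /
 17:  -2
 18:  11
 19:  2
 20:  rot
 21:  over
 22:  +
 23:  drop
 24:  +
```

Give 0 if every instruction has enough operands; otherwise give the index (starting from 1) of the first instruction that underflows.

5

7  → [7]
-2 → [7, -2]
-  → [9]
24 → [9, 24]
rot  — needs 3 operands, stack has 2 → underflow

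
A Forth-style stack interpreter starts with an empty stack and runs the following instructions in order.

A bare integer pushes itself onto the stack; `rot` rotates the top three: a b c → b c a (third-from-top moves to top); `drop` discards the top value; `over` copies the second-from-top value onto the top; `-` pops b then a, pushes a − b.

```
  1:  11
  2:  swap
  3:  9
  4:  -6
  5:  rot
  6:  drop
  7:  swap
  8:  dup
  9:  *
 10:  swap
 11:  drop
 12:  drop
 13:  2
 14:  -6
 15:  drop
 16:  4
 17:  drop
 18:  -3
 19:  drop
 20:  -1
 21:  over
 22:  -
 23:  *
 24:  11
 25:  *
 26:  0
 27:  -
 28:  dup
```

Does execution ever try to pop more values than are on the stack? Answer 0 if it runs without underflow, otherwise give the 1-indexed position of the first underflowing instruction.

2

11 → [11]
swap  — needs 2 operands, stack has 1 → underflow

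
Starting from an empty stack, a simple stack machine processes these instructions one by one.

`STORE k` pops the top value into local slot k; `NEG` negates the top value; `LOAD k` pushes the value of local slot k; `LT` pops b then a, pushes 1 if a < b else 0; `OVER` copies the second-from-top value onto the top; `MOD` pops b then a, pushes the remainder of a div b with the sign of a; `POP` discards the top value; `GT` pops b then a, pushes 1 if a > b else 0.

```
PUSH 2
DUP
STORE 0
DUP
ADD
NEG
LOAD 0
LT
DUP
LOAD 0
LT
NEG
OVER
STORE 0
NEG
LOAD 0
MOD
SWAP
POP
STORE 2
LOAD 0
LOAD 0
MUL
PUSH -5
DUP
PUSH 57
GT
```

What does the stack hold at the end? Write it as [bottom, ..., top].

PUSH 2  → 2
DUP     → 2 2
STORE 0 → 2
DUP     → 2 2
ADD     → 4
NEG     → -4
LOAD 0  → -4 2
LT      → 1
DUP     → 1 1
LOAD 0  → 1 1 2
LT      → 1 1
NEG     → 1 -1
OVER    → 1 -1 1
STORE 0 → 1 -1
NEG     → 1 1
LOAD 0  → 1 1 1
MOD     → 1 0
SWAP    → 0 1
POP     → 0
STORE 2 → (empty)
LOAD 0  → 1
LOAD 0  → 1 1
MUL     → 1
PUSH -5 → 1 -5
DUP     → 1 -5 -5
PUSH 57 → 1 -5 -5 57
GT      → 1 -5 0

[1, -5, 0]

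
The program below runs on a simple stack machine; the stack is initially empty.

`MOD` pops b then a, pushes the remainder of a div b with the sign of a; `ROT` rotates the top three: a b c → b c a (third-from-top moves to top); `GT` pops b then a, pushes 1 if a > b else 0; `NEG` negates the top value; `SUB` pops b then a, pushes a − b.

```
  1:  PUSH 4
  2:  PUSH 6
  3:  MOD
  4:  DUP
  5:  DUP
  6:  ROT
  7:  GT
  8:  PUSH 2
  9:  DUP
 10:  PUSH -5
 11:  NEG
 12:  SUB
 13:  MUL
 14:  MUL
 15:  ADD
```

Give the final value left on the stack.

4

PUSH 4  -> [4]
PUSH 6  -> [4, 6]
MOD     -> [4]
DUP     -> [4, 4]
DUP     -> [4, 4, 4]
ROT     -> [4, 4, 4]
GT      -> [4, 0]
PUSH 2  -> [4, 0, 2]
DUP     -> [4, 0, 2, 2]
PUSH -5 -> [4, 0, 2, 2, -5]
NEG     -> [4, 0, 2, 2, 5]
SUB     -> [4, 0, 2, -3]
MUL     -> [4, 0, -6]
MUL     -> [4, 0]
ADD     -> [4]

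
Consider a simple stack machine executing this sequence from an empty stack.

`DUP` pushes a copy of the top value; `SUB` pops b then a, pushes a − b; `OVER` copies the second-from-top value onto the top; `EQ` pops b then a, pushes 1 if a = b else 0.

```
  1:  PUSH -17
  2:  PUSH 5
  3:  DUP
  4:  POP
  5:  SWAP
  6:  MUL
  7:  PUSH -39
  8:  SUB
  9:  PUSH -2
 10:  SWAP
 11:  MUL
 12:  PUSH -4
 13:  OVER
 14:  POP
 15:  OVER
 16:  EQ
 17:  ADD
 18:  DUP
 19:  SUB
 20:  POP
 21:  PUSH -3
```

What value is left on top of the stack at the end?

-3

PUSH -17 → -17
PUSH 5   → -17 5
DUP      → -17 5 5
POP      → -17 5
SWAP     → 5 -17
MUL      → -85
PUSH -39 → -85 -39
SUB      → -46
PUSH -2  → -46 -2
SWAP     → -2 -46
MUL      → 92
PUSH -4  → 92 -4
OVER     → 92 -4 92
POP      → 92 -4
OVER     → 92 -4 92
EQ       → 92 0
ADD      → 92
DUP      → 92 92
SUB      → 0
POP      → (empty)
PUSH -3  → -3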